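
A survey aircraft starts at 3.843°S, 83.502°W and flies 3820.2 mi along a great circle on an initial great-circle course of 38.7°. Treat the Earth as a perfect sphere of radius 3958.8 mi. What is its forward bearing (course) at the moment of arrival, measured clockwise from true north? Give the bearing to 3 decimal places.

δ = 3820.2/3958.8 = 0.964989 rad (55.2898°).
Start latitude φ₁ = -0.067073 rad; initial bearing θ = 0.675442 rad.
Applying the spherical law of cosines for sides, sin φ₂ = sin φ₁ cos δ + cos φ₁ sin δ cos θ = 0.601940, so φ₂ = 37.009°.
For the longitude increment, Δλ = atan2( sin θ sin δ cos φ₁, cos δ − sin φ₁ sin φ₂ ) = atan2(0.512821, 0.609769) = 40.064°.
Hence λ₂ = -83.502° + 40.064° = -43.438°.
The forward bearing on arrival equals the back-azimuth from the destination plus 180°.
Back-azimuth from P₂ (37.009°, -43.438°) to P₁ (-3.843°, -83.502°), with Δλ' = λ₁ − λ₂ = -40.064°: atan2( sin Δλ' cos φ₁ , cos φ₂ sin φ₁ − sin φ₂ cos φ₁ cos Δλ' ) = 231.372°.
Final bearing = (231.372° + 180°) mod 360° = 51.372°.

final bearing 51.372°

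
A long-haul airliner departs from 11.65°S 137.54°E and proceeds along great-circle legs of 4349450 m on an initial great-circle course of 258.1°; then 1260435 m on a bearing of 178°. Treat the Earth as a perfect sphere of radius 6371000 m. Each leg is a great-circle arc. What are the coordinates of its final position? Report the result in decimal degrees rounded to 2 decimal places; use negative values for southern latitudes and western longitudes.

latitude -27.83°, longitude 97.90°

Apply the spherical direct solution leg by leg, carrying full precision between legs.
Leg 1: from (-11.65°, 137.54°), δ = 4349450/6371000 = 0.682695 rad, θ = 258.1° → φ = -16.50°, λ = 97.46°.
Leg 2: from (-16.50°, 97.46°), δ = 1260435/6371000 = 0.197839 rad, θ = 178° → φ = -27.83°, λ = 97.90°.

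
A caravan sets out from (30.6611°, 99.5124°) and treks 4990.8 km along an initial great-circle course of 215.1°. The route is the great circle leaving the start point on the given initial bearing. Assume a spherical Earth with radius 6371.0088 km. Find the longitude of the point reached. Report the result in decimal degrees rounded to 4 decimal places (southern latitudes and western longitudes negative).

longitude 75.3373°

Central angle δ = d/R = 0.783361 rad.
Start latitude φ₁ = 0.535137 rad; initial bearing θ = 3.754203 rad.
Applying the spherical law of cosines for sides, sin φ₂ = sin φ₁ cos δ + cos φ₁ sin δ cos θ = -0.135297, so φ₂ = -7.7758°.
For the longitude increment, Δλ = atan2( sin θ sin δ cos φ₁, cos δ − sin φ₁ sin φ₂ ) = atan2(-0.349035, 0.777542) = -24.1751°.
λ₂ = 99.5124° + -24.1751° = 75.3373°.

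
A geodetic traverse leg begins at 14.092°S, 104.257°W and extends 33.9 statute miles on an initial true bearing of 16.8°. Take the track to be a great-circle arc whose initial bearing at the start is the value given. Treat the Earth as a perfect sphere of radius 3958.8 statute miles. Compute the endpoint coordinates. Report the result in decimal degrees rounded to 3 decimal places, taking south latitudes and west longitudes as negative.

Central angle δ = d/R = 0.008563 rad.
With φ₁ = -14.092° = -0.245952 rad and θ = 16.8° = 0.293215 rad:
Destination latitude: φ₂ = arcsin( sin φ₁ cos δ + cos φ₁ sin δ cos θ ) = arcsin(-0.235520) = -13.622°.
For the longitude increment, Δλ = atan2( sin θ sin δ cos φ₁, cos δ − sin φ₁ sin φ₂ ) = atan2(0.002401, 0.942619) = 0.146°.
λ₂ = -104.257° + 0.146° = -104.111°.

latitude -13.622°, longitude -104.111°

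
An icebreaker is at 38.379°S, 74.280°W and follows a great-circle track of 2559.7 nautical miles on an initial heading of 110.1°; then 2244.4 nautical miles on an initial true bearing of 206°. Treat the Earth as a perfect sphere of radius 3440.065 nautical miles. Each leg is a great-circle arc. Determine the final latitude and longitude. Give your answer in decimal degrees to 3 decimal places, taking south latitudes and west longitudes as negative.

Apply the spherical direct solution leg by leg, carrying full precision between legs.
Leg 1: from (-38.379°, -74.280°), δ = 2559.7/3440.065 = 0.744085 rad, θ = 110.1° → φ = -39.735°, λ = -18.478°.
Leg 2: from (-39.735°, -18.478°), δ = 2244.4/3440.065 = 0.652430 rad, θ = 206° → φ = -68.060°, λ = -63.900°.

latitude -68.060°, longitude -63.900°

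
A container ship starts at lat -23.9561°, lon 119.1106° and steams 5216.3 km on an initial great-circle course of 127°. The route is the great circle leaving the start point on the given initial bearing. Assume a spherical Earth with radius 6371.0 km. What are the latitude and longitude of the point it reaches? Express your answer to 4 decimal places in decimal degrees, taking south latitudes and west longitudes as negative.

Angular distance δ = d/R = 5216.3 / 6371 = 0.818757 rad.
Converting: φ₁ = -0.418113 rad, θ = 2.216568 rad.
Applying the spherical law of cosines for sides, sin φ₂ = sin φ₁ cos δ + cos φ₁ sin δ cos θ = -0.679019, so φ₂ = -42.7670°.
For the longitude increment, Δλ = atan2( sin θ sin δ cos φ₁, cos δ − sin φ₁ sin φ₂ ) = atan2(0.532999, 0.407423) = 52.6058°.
λ₂ = 119.1106° + 52.6058° = 171.7164°.

latitude -42.7670°, longitude 171.7164°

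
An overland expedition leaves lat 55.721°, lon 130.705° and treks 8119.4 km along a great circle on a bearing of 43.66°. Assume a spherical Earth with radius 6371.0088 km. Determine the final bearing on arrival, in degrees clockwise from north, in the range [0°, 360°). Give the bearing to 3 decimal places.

final bearing 149.919°

Angular distance δ = d/R = 8119.4 / 6371.0088 = 1.274429 rad.
Start latitude φ₁ = 0.972515 rad; initial bearing θ = 0.762011 rad.
Destination latitude: φ₂ = arcsin( sin φ₁ cos δ + cos φ₁ sin δ cos θ ) = arcsin(0.631020) = 39.125°.
Then Δλ = atan2(0.371885, -0.229367) = 2.123455 rad, from sin θ sin δ cos φ₁ over cos δ − sin φ₁ sin φ₂.
λ₂ = 130.705° + 121.665° = 252.370°, normalized to (−180°, 180°] → -107.630°.
The forward bearing on arrival equals the back-azimuth from the destination plus 180°.
Back-azimuth from P₂ (39.125°, -107.630°) to P₁ (55.721°, 130.705°), with Δλ' = λ₁ − λ₂ = 238.335°: atan2( sin Δλ' cos φ₁ , cos φ₂ sin φ₁ − sin φ₂ cos φ₁ cos Δλ' ) = 329.919°.
Final bearing = (329.919° + 180°) mod 360° = 149.919°.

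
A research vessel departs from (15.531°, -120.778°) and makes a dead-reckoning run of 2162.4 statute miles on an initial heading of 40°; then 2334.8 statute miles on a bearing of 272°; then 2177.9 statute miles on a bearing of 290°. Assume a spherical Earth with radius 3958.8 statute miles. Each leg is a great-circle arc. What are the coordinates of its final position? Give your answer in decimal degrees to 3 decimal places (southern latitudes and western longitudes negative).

Apply the spherical direct solution leg by leg, carrying full precision between legs.
Leg 1: from (15.531°, -120.778°), δ = 2162.4/3958.8 = 0.546226 rad, θ = 40° → φ = 37.749°, λ = -95.799°.
Leg 2: from (37.749°, -95.799°), δ = 2334.8/3958.8 = 0.589775 rad, θ = 272° → φ = 31.610°, λ = -136.541°.
Leg 3: from (31.610°, -136.541°), δ = 2177.9/3958.8 = 0.550141 rad, θ = 290° → φ = 36.804°, λ = -174.389°.

latitude 36.804°, longitude -174.389°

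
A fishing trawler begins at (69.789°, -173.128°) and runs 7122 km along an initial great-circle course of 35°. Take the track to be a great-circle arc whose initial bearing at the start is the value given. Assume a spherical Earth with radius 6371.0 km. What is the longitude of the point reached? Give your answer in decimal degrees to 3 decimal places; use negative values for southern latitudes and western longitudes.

Central angle δ = d/R = 1.117878 rad.
Start latitude φ₁ = 1.218048 rad; initial bearing θ = 0.610865 rad.
Applying the spherical law of cosines for sides, sin φ₂ = sin φ₁ cos δ + cos φ₁ sin δ cos θ = 0.665113, so φ₂ = 41.691°.
Then Δλ = atan2(0.178179, -0.186568) = 2.379192 rad, from sin θ sin δ cos φ₁ over cos δ − sin φ₁ sin φ₂.
Hence λ₂ = -173.128° + 136.318° = -36.810°.

longitude -36.810°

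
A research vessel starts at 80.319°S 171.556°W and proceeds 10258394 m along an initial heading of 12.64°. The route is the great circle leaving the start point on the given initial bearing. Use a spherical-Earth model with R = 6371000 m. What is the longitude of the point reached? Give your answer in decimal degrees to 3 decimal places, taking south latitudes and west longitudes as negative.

longitude -158.653°

δ = 10258394/6371000 = 1.610170 rad (92.2560°).
With φ₁ = -80.319° = -1.401831 rad and θ = 12.64° = 0.220610 rad:
Applying the spherical law of cosines for sides, sin φ₂ = sin φ₁ cos δ + cos φ₁ sin δ cos θ = 0.202763, so φ₂ = 11.699°.
Δλ = atan2( sin θ sin δ cos φ₁ , cos δ − sin φ₁ sin φ₂ ) = atan2(0.036770, 0.160512) = 0.225192 rad = 12.903°.
Hence λ₂ = -171.556° + 12.903° = -158.653°.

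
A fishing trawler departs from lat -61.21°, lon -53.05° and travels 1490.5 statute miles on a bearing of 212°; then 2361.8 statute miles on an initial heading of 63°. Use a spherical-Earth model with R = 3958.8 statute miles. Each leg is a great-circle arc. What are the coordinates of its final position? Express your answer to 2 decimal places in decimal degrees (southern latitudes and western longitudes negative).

Apply the spherical direct solution leg by leg, carrying full precision between legs.
Leg 1: from (-61.21°, -53.05°), δ = 1490.5/3958.8 = 0.376503 rad, θ = 212° → φ = -74.83°, λ = -101.18°.
Leg 2: from (-74.83°, -101.18°), δ = 2361.8/3958.8 = 0.596595 rad, θ = 63° → φ = -47.03°, λ = -53.93°.

latitude -47.03°, longitude -53.93°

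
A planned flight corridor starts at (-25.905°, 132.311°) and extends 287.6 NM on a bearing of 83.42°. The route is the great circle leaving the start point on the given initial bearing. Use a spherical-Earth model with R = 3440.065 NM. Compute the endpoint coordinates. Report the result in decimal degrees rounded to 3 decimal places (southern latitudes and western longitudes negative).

Angular distance δ = d/R = 287.6 / 3440.065 = 0.083603 rad.
With φ₁ = -25.905° = -0.452128 rad and θ = 83.42° = 1.455954 rad:
Applying the spherical law of cosines for sides, sin φ₂ = sin φ₁ cos δ + cos φ₁ sin δ cos θ = -0.426747, so φ₂ = -25.261°.
Δλ = atan2( sin θ sin δ cos φ₁ , cos δ − sin φ₁ sin φ₂ ) = atan2(0.074620, 0.810070) = 0.091857 rad = 5.263°.
Hence λ₂ = 132.311° + 5.263° = 137.574°.

latitude -25.261°, longitude 137.574°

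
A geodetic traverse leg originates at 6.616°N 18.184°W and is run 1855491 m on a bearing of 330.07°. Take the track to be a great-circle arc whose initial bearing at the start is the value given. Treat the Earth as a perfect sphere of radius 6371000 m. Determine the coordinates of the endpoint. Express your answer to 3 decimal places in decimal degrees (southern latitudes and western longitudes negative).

latitude 20.950°, longitude -27.008°

δ = 1855491/6371000 = 0.291240 rad (16.6868°).
Start latitude φ₁ = 0.115471 rad; initial bearing θ = 5.760808 rad.
Applying the spherical law of cosines for sides, sin φ₂ = sin φ₁ cos δ + cos φ₁ sin δ cos θ = 0.357552, so φ₂ = 20.950°.
For the longitude increment, Δλ = atan2( sin θ sin δ cos φ₁, cos δ − sin φ₁ sin φ₂ ) = atan2(-0.142312, 0.916693) = -8.824°.
Hence λ₂ = -18.184° + -8.824° = -27.008°.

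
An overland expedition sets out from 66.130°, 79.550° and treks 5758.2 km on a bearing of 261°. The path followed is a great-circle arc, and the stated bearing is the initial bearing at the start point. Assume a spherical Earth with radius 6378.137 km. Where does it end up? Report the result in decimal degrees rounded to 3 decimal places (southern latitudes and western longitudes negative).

Angular distance δ = d/R = 5758.2 / 6378.137 = 0.902803 rad.
Start latitude φ₁ = 1.154186 rad; initial bearing θ = 4.555309 rad.
Destination latitude: φ₂ = arcsin( sin φ₁ cos δ + cos φ₁ sin δ cos θ ) = arcsin(0.516734) = 31.113°.
For the longitude increment, Δλ = atan2( sin θ sin δ cos φ₁, cos δ − sin φ₁ sin φ₂ ) = atan2(-0.313776, 0.146876) = -64.916°.
Hence λ₂ = 79.550° + -64.916° = 14.634°.

latitude 31.113°, longitude 14.634°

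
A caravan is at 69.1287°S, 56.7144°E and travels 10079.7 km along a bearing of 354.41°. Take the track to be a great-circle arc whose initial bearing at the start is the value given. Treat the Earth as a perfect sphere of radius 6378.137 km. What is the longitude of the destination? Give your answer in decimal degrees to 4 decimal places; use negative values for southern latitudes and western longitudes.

Central angle δ = d/R = 1.580352 rad.
With φ₁ = -69.1287° = -1.206523 rad and θ = 354.41° = 6.185621 rad:
sin φ₂ = sin φ₁ cos δ + cos φ₁ sin δ cos θ = (-0.934383)(-0.009555) + (0.356270)(0.999954)(0.995244) = 0.363488
φ₂ = asin(0.363488) = 0.372009 rad = 21.3146°.
Then Δλ = atan2(-0.034702, 0.330082) = -0.104748 rad, from sin θ sin δ cos φ₁ over cos δ − sin φ₁ sin φ₂.
λ₂ = λ₁ + Δλ = 50.7128°.

longitude 50.7128°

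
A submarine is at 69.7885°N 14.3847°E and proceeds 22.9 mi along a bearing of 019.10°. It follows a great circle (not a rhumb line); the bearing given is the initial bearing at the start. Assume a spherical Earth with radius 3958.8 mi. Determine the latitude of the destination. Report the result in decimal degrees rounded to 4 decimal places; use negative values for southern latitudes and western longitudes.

The arc subtends δ = 22.9/3958.8 = 0.005785 rad at the centre.
Converting: φ₁ = 1.218039 rad, θ = 0.333358 rad.
sin φ₂ = sin φ₁ cos δ + cos φ₁ sin δ cos θ = (0.938424)(0.999983) + (0.345487)(0.005785)(0.944949) = 0.940296
φ₂ = asin(0.940296) = 1.223500 rad = 70.1014°.
For the longitude increment, Δλ = atan2( sin θ sin δ cos φ₁, cos δ − sin φ₁ sin φ₂ ) = atan2(0.000654, 0.117587) = 0.3186°.
λ₂ = λ₁ + Δλ = 14.7033°.

latitude 70.1014°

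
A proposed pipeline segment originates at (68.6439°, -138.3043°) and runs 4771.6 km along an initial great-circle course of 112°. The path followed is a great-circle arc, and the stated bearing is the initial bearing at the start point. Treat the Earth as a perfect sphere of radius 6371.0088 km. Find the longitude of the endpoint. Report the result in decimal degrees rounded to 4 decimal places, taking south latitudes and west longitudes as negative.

The arc subtends δ = 4771.6/6371.0088 = 0.748955 rad at the centre.
Converting: φ₁ = 1.198062 rad, θ = 1.954769 rad.
Destination latitude: φ₂ = arcsin( sin φ₁ cos δ + cos φ₁ sin δ cos θ ) = arcsin(0.589227) = 36.1022°.
Δλ = atan2( sin θ sin δ cos φ₁ , cos δ − sin φ₁ sin φ₂ ) = atan2(0.229895, 0.183633) = 0.896806 rad = 51.3832°.
Hence λ₂ = -138.3043° + 51.3832° = -86.9211°.

longitude -86.9211°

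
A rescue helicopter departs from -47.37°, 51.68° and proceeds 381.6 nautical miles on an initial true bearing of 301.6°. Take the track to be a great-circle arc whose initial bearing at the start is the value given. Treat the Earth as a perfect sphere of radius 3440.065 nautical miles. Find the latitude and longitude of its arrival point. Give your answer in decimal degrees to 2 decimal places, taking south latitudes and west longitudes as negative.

The arc subtends δ = 381.6/3440.065 = 0.110928 rad at the centre.
With φ₁ = -47.37° = -0.826762 rad and θ = 301.6° = 5.263913 rad:
sin φ₂ = sin φ₁ cos δ + cos φ₁ sin δ cos θ = (-0.735743)(0.993854) + (0.677261)(0.110701)(0.523986) = -0.691936
φ₂ = asin(-0.691936) = -0.764167 rad = -43.78°.
Then Δλ = atan2(-0.063857, 0.484767) = -0.130973 rad, from sin θ sin δ cos φ₁ over cos δ − sin φ₁ sin φ₂.
Hence λ₂ = 51.68° + -7.50° = 44.18°.

latitude -43.78°, longitude 44.18°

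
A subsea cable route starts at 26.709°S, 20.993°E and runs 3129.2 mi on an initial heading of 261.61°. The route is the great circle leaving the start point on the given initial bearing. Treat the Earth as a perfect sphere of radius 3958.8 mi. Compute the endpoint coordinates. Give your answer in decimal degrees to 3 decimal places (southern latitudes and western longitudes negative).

latitude -24.132°, longitude -29.395°

δ = 3129.2/3958.8 = 0.790442 rad (45.2890°).
With φ₁ = -26.709° = -0.466160 rad and θ = 261.61° = 4.565956 rad:
sin φ₂ = sin φ₁ cos δ + cos φ₁ sin δ cos θ = (-0.449459)(0.703532) + (0.893301)(0.710664)(-0.145910) = -0.408838
φ₂ = asin(-0.408838) = -0.421181 rad = -24.132°.
For the longitude increment, Δλ = atan2( sin θ sin δ cos φ₁, cos δ − sin φ₁ sin φ₂ ) = atan2(-0.628043, 0.519776) = -50.388°.
Hence λ₂ = 20.993° + -50.388° = -29.395°.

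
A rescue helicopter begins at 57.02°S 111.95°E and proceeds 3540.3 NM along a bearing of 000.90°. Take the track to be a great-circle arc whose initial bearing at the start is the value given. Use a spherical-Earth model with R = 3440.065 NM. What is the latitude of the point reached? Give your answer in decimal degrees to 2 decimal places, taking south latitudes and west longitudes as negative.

latitude 1.94°

The arc subtends δ = 3540.3/3440.065 = 1.029138 rad at the centre.
With φ₁ = -57.02° = -0.995187 rad and θ = 0.9° = 0.015708 rad:
Applying the spherical law of cosines for sides, sin φ₂ = sin φ₁ cos δ + cos φ₁ sin δ cos θ = 0.033887, so φ₂ = 1.94°.
For the longitude increment, Δλ = atan2( sin θ sin δ cos φ₁, cos δ − sin φ₁ sin φ₂ ) = atan2(0.007326, 0.543984) = 0.77°.
Hence λ₂ = 111.95° + 0.77° = 112.72°.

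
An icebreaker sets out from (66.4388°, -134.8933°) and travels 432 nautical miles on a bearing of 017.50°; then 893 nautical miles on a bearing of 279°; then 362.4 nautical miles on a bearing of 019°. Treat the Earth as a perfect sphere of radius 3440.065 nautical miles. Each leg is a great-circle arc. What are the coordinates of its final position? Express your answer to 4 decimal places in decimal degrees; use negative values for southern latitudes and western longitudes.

latitude 75.0906°, longitude -166.1748°

Apply the spherical direct solution leg by leg, carrying full precision between legs.
Leg 1: from (66.4388°, -134.8933°), δ = 432/3440.065 = 0.125579 rad, θ = 17.5° → φ = 73.1692°, λ = -127.4193°.
Leg 2: from (73.1692°, -127.4193°), δ = 893/3440.065 = 0.259588 rad, θ = 279° → φ = 69.5080°, λ = -173.8210°.
Leg 3: from (69.5080°, -173.8210°), δ = 362.4/3440.065 = 0.105347 rad, θ = 19° → φ = 75.0906°, λ = -166.1748°.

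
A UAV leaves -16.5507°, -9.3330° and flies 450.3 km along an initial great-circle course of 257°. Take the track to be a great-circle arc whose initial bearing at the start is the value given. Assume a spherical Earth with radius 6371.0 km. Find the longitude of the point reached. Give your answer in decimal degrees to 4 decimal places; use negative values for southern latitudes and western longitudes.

longitude -13.4687°

δ = 450.3/6371 = 0.070680 rad (4.0496°).
Converting: φ₁ = -0.288864 rad, θ = 4.485496 rad.
Applying the spherical law of cosines for sides, sin φ₂ = sin φ₁ cos δ + cos φ₁ sin δ cos θ = -0.299380, so φ₂ = -17.4204°.
Δλ = atan2( sin θ sin δ cos φ₁ , cos δ − sin φ₁ sin φ₂ ) = atan2(-0.065960, 0.912221) = -0.072181 rad = -4.1357°.
Hence λ₂ = -9.3330° + -4.1357° = -13.4687°.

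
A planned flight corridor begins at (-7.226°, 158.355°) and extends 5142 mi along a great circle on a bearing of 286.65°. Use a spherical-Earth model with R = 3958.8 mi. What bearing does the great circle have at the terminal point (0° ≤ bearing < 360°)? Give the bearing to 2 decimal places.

final bearing 281.74°

The arc subtends δ = 5142/3958.8 = 1.298878 rad at the centre.
Start latitude φ₁ = -0.126117 rad; initial bearing θ = 5.002986 rad.
Destination latitude: φ₂ = arcsin( sin φ₁ cos δ + cos φ₁ sin δ cos θ ) = arcsin(0.240022) = 13.888°.
Δλ = atan2( sin θ sin δ cos φ₁ , cos δ − sin φ₁ sin φ₂ ) = atan2(-0.915541, 0.298770) = -1.255360 rad = -71.927°.
λ₂ = 158.355° + -71.927° = 86.428°.
The forward bearing on arrival equals the back-azimuth from the destination plus 180°.
Back-azimuth from P₂ (13.89°, 86.43°) to P₁ (-7.23°, 158.35°), with Δλ' = λ₁ − λ₂ = 71.93°: atan2( sin Δλ' cos φ₁ , cos φ₂ sin φ₁ − sin φ₂ cos φ₁ cos Δλ' ) = 101.74°.
Final bearing = (101.74° + 180°) mod 360° = 281.74°.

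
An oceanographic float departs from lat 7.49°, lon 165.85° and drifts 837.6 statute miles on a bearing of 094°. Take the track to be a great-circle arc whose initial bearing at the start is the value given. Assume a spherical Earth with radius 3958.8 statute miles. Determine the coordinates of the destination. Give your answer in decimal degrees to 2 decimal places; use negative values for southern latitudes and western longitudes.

The arc subtends δ = 837.6/3958.8 = 0.211579 rad at the centre.
With φ₁ = 7.49° = 0.130725 rad and θ = 94° = 1.640609 rad:
Destination latitude: φ₂ = arcsin( sin φ₁ cos δ + cos φ₁ sin δ cos θ ) = arcsin(0.112922) = 6.48°.
Then Δλ = atan2(0.207705, 0.962981) = 0.212435 rad, from sin θ sin δ cos φ₁ over cos δ − sin φ₁ sin φ₂.
λ₂ = λ₁ + Δλ = 178.02°.

latitude 6.48°, longitude 178.02°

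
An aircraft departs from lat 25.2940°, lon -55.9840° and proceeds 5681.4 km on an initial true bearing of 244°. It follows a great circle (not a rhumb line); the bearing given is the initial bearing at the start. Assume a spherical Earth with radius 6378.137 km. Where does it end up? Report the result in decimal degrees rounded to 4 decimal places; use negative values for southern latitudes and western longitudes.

latitude -2.2641°, longitude -100.3632°

Angular distance δ = d/R = 5681.4 / 6378.137 = 0.890762 rad.
Converting: φ₁ = 0.441464 rad, θ = 4.258603 rad.
sin φ₂ = sin φ₁ cos δ + cos φ₁ sin δ cos θ = (0.427263)(0.628820) + (0.904127)(0.777551)(-0.438371) = -0.039505
φ₂ = asin(-0.039505) = -0.039516 rad = -2.2641°.
For the longitude increment, Δλ = atan2( sin θ sin δ cos φ₁, cos δ − sin φ₁ sin φ₂ ) = atan2(-0.631857, 0.645699) = -44.3792°.
Hence λ₂ = -55.9840° + -44.3792° = -100.3632°.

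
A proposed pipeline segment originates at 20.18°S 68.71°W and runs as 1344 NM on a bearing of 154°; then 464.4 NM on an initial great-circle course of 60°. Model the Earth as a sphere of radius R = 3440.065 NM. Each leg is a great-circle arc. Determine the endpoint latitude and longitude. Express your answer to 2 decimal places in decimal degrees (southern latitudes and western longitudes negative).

latitude -35.64°, longitude -47.91°

Apply the spherical direct solution leg by leg, carrying full precision between legs.
Leg 1: from (-20.18°, -68.71°), δ = 1344/3440.065 = 0.390690 rad, θ = 154° → φ = -39.81°, λ = -56.16°.
Leg 2: from (-39.81°, -56.16°), δ = 464.4/3440.065 = 0.134997 rad, θ = 60° → φ = -35.64°, λ = -47.91°.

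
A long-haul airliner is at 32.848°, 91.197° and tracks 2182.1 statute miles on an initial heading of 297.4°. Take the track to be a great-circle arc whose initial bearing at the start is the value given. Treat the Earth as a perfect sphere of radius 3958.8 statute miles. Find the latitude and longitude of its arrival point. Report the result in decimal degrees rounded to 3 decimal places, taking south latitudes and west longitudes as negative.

latitude 41.648°, longitude 52.717°

δ = 2182.1/3958.8 = 0.551202 rad (31.5816°).
With φ₁ = 32.848° = 0.573306 rad and θ = 297.4° = 5.190609 rad:
sin φ₂ = sin φ₁ cos δ + cos φ₁ sin δ cos θ = (0.542412)(0.851895) + (0.840112)(0.523712)(0.460200) = 0.664556
φ₂ = asin(0.664556) = 0.726899 rad = 41.648°.
For the longitude increment, Δλ = atan2( sin θ sin δ cos φ₁, cos δ − sin φ₁ sin φ₂ ) = atan2(-0.390618, 0.491432) = -38.480°.
λ₂ = 91.197° + -38.480° = 52.717°.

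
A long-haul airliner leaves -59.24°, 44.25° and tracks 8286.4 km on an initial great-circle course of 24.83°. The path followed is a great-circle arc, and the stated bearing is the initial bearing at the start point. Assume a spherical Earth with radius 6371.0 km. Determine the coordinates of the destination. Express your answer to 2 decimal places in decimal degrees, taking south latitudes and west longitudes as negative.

latitude 12.59°, longitude 68.75°

Central angle δ = d/R = 1.300644 rad.
With φ₁ = -59.24° = -1.033933 rad and θ = 24.83° = 0.433365 rad:
sin φ₂ = sin φ₁ cos δ + cos φ₁ sin δ cos θ = (-0.859317)(0.266879) + (0.511443)(0.963730)(0.907558) = 0.217996
φ₂ = asin(0.217996) = 0.219760 rad = 12.59°.
For the longitude increment, Δλ = atan2( sin θ sin δ cos φ₁, cos δ − sin φ₁ sin φ₂ ) = atan2(0.206979, 0.454206) = 24.50°.
Hence λ₂ = 44.25° + 24.50° = 68.75°.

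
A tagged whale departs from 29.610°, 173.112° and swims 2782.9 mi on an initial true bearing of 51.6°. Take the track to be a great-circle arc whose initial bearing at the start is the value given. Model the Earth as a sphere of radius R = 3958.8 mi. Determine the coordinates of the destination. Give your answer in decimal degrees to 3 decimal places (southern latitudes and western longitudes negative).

latitude 46.559°, longitude -139.427°

The arc subtends δ = 2782.9/3958.8 = 0.702966 rad at the centre.
Start latitude φ₁ = 0.516792 rad; initial bearing θ = 0.900590 rad.
Destination latitude: φ₂ = arcsin( sin φ₁ cos δ + cos φ₁ sin δ cos θ ) = arcsin(0.726079) = 46.559°.
For the longitude increment, Δλ = atan2( sin θ sin δ cos φ₁, cos δ − sin φ₁ sin φ₂ ) = atan2(0.440481, 0.404177) = 47.461°.
λ₂ = 173.112° + 47.461° = 220.573°, normalized to (−180°, 180°] → -139.427°.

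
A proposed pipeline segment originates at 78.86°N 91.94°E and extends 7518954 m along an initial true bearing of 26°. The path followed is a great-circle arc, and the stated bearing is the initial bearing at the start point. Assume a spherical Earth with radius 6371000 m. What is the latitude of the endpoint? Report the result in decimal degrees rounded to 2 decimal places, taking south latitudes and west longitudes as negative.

latitude 32.29°

The arc subtends δ = 7518954/6371000 = 1.180184 rad at the centre.
With φ₁ = 78.86° = 1.376367 rad and θ = 26° = 0.453786 rad:
Destination latitude: φ₂ = arcsin( sin φ₁ cos δ + cos φ₁ sin δ cos θ ) = arcsin(0.534153) = 32.29°.
For the longitude increment, Δλ = atan2( sin θ sin δ cos φ₁, cos δ − sin φ₁ sin φ₂ ) = atan2(0.078317, -0.143334) = 151.35°.
λ₂ = 91.94° + 151.35° = 243.29°, normalized to (−180°, 180°] → -116.71°.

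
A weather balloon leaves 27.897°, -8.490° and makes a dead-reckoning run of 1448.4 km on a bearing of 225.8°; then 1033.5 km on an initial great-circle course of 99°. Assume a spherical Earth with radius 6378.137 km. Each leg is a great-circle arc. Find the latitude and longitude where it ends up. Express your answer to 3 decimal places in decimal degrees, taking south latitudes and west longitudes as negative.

latitude 16.802°, longitude -8.708°

Apply the spherical direct solution leg by leg, carrying full precision between legs.
Leg 1: from (27.897°, -8.490°), δ = 1448.4/6378.137 = 0.227088 rad, θ = 225.8° → φ = 18.491°, λ = -18.289°.
Leg 2: from (18.491°, -18.289°), δ = 1033.5/6378.137 = 0.162038 rad, θ = 99° → φ = 16.802°, λ = -8.708°.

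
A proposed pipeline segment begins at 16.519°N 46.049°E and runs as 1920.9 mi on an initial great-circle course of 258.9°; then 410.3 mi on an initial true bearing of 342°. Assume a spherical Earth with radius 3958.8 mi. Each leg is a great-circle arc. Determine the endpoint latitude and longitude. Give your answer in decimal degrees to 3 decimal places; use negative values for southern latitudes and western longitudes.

Apply the spherical direct solution leg by leg, carrying full precision between legs.
Leg 1: from (16.519°, 46.049°), δ = 1920.9/3958.8 = 0.485223 rad, θ = 258.9° → φ = 9.522°, λ = 18.399°.
Leg 2: from (9.522°, 18.399°), δ = 410.3/3958.8 = 0.103643 rad, θ = 342° → φ = 15.164°, λ = 16.501°.

latitude 15.164°, longitude 16.501°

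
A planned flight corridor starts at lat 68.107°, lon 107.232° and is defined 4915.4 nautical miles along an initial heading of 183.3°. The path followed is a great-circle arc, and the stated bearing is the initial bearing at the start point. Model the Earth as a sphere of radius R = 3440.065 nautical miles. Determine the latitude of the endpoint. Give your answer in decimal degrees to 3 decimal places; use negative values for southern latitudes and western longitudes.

latitude -13.725°

Central angle δ = d/R = 1.428868 rad.
Start latitude φ₁ = 1.188691 rad; initial bearing θ = 3.199189 rad.
Applying the spherical law of cosines for sides, sin φ₂ = sin φ₁ cos δ + cos φ₁ sin δ cos θ = -0.237262, so φ₂ = -13.725°.
Then Δλ = atan2(-0.021248, 0.361603) = -0.058694 rad, from sin θ sin δ cos φ₁ over cos δ − sin φ₁ sin φ₂.
λ₂ = 107.232° + -3.363° = 103.869°.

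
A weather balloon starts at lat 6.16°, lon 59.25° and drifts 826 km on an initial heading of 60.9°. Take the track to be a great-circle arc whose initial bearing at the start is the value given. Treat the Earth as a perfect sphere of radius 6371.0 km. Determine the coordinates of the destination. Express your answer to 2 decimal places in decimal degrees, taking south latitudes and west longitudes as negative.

latitude 9.72°, longitude 65.83°

The arc subtends δ = 826/6371 = 0.129650 rad at the centre.
With φ₁ = 6.16° = 0.107512 rad and θ = 60.9° = 1.062906 rad:
Destination latitude: φ₂ = arcsin( sin φ₁ cos δ + cos φ₁ sin δ cos θ ) = arcsin(0.168919) = 9.72°.
Then Δλ = atan2(0.112315, 0.973481) = 0.114867 rad, from sin θ sin δ cos φ₁ over cos δ − sin φ₁ sin φ₂.
λ₂ = λ₁ + Δλ = 65.83°.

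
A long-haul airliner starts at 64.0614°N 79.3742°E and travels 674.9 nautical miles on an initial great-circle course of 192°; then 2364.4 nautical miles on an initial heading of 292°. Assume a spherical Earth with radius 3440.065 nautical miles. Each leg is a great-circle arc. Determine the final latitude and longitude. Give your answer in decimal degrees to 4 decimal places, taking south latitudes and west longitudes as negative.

latitude 49.4935°, longitude 10.5993°

Apply the spherical direct solution leg by leg, carrying full precision between legs.
Leg 1: from (64.0614°, 79.3742°), δ = 674.9/3440.065 = 0.196188 rad, θ = 192° → φ = 52.9977°, λ = 75.5130°.
Leg 2: from (52.9977°, 75.5130°), δ = 2364.4/3440.065 = 0.687313 rad, θ = 292° → φ = 49.4935°, λ = 10.5993°.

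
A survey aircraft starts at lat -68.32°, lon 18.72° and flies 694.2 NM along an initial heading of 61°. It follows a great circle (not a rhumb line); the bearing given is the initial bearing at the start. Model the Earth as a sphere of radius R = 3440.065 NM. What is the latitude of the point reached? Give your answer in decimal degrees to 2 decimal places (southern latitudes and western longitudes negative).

latitude -60.99°

Angular distance δ = d/R = 694.2 / 3440.065 = 0.201799 rad.
With φ₁ = -68.32° = -1.192409 rad and θ = 61° = 1.064651 rad:
Destination latitude: φ₂ = arcsin( sin φ₁ cos δ + cos φ₁ sin δ cos θ ) = arcsin(-0.874507) = -60.99°.
For the longitude increment, Δλ = atan2( sin θ sin δ cos φ₁, cos δ − sin φ₁ sin φ₂ ) = atan2(0.064760, 0.167061) = 21.19°.
Hence λ₂ = 18.72° + 21.19° = 39.91°.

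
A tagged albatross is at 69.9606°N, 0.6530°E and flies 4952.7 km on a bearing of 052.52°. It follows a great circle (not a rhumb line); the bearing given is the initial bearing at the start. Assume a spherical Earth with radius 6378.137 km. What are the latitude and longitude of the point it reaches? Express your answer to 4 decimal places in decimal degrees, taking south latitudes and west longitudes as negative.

Angular distance δ = d/R = 4952.7 / 6378.137 = 0.776512 rad.
Start latitude φ₁ = 1.221043 rad; initial bearing θ = 0.916647 rad.
sin φ₂ = sin φ₁ cos δ + cos φ₁ sin δ cos θ = (0.939457)(0.713362) + (0.342666)(0.700795)(0.608484) = 0.816294
φ₂ = asin(0.816294) = 0.954966 rad = 54.7155°.
Δλ = atan2( sin θ sin δ cos φ₁ , cos δ − sin φ₁ sin φ₂ ) = atan2(0.190566, -0.053511) = 1.844548 rad = 105.6848°.
Hence λ₂ = 0.6530° + 105.6848° = 106.3378°.

latitude 54.7155°, longitude 106.3378°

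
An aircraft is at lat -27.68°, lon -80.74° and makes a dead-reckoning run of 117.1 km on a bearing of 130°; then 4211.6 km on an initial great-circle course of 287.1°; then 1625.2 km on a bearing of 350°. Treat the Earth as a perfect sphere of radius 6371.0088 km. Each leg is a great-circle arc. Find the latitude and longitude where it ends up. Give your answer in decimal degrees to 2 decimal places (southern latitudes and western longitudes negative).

Apply the spherical direct solution leg by leg, carrying full precision between legs.
Leg 1: from (-27.68°, -80.74°), δ = 117.1/6371.0088 = 0.018380 rad, θ = 130° → φ = -28.35°, λ = -79.82°.
Leg 2: from (-28.35°, -79.82°), δ = 4211.6/6371.0088 = 0.661057 rad, θ = 287.1° → φ = -12.47°, λ = -116.76°.
Leg 3: from (-12.47°, -116.76°), δ = 1625.2/6371.0088 = 0.255093 rad, θ = 350° → φ = 1.93°, λ = -119.28°.

latitude 1.93°, longitude -119.28°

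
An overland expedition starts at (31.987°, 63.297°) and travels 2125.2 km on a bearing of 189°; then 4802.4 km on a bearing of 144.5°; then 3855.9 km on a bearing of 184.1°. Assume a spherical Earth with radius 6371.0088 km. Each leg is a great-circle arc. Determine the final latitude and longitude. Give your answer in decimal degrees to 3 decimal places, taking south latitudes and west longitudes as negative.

latitude -56.733°, longitude 81.450°

Apply the spherical direct solution leg by leg, carrying full precision between legs.
Leg 1: from (31.987°, 63.297°), δ = 2125.2/6371.0088 = 0.333574 rad, θ = 189° → φ = 13.076°, λ = 60.283°.
Leg 2: from (13.076°, 60.283°), δ = 4802.4/6371.0088 = 0.753790 rad, θ = 144.5° → φ = -22.197°, λ = 85.703°.
Leg 3: from (-22.197°, 85.703°), δ = 3855.9/6371.0088 = 0.605226 rad, θ = 184.1° → φ = -56.733°, λ = 81.450°.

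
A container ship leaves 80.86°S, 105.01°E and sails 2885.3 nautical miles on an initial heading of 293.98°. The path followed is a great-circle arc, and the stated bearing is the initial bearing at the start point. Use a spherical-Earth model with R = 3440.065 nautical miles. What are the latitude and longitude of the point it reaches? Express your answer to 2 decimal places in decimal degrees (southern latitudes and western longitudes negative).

latitude -37.73°, longitude 45.78°

Angular distance δ = d/R = 2885.3 / 3440.065 = 0.838734 rad.
With φ₁ = -80.86° = -1.411273 rad and θ = 293.98° = 5.130919 rad:
Applying the spherical law of cosines for sides, sin φ₂ = sin φ₁ cos δ + cos φ₁ sin δ cos θ = -0.611900, so φ₂ = -37.73°.
For the longitude increment, Δλ = atan2( sin θ sin δ cos φ₁, cos δ − sin φ₁ sin φ₂ ) = atan2(-0.107952, 0.064274) = -59.23°.
Hence λ₂ = 105.01° + -59.23° = 45.78°.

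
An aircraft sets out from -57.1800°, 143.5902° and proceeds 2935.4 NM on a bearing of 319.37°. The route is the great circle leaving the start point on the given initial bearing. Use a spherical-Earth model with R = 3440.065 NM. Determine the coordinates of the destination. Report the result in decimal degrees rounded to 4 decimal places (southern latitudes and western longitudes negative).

latitude -14.0414°, longitude 113.2098°

Angular distance δ = d/R = 2935.4 / 3440.065 = 0.853298 rad.
Start latitude φ₁ = -0.997979 rad; initial bearing θ = 5.574058 rad.
Destination latitude: φ₂ = arcsin( sin φ₁ cos δ + cos φ₁ sin δ cos θ ) = arcsin(-0.242623) = -14.0414°.
For the longitude increment, Δλ = atan2( sin θ sin δ cos φ₁, cos δ − sin φ₁ sin φ₂ ) = atan2(-0.265921, 0.453607) = -30.3804°.
λ₂ = 143.5902° + -30.3804° = 113.2098°.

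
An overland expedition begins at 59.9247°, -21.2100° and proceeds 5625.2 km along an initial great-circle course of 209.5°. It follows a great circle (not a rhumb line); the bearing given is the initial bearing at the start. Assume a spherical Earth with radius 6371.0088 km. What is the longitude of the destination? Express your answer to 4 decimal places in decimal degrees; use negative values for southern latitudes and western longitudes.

longitude -44.1231°

The arc subtends δ = 5625.2/6371.0088 = 0.882937 rad at the centre.
With φ₁ = 59.9247° = 1.045883 rad and θ = 209.5° = 3.656465 rad:
Destination latitude: φ₂ = arcsin( sin φ₁ cos δ + cos φ₁ sin δ cos θ ) = arcsin(0.212422) = 12.2643°.
Δλ = atan2( sin θ sin δ cos φ₁ , cos δ − sin φ₁ sin φ₂ ) = atan2(-0.190658, 0.451061) = -0.399910 rad = -22.9131°.
Hence λ₂ = -21.2100° + -22.9131° = -44.1231°.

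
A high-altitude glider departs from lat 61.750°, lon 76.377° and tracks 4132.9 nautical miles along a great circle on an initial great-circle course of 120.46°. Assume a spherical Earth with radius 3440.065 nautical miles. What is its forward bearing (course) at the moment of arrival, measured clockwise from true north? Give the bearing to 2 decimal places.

final bearing 155.81°

Central angle δ = d/R = 1.201402 rad.
Converting: φ₁ = 1.077741 rad, θ = 2.102424 rad.
sin φ₂ = sin φ₁ cos δ + cos φ₁ sin δ cos θ = (0.880891)(0.361051) + (0.473320)(0.932546)(-0.506937) = 0.094288
φ₂ = asin(0.094288) = 0.094429 rad = 5.410°.
Δλ = atan2( sin θ sin δ cos φ₁ , cos δ − sin φ₁ sin φ₂ ) = atan2(0.380473, 0.277993) = 0.939794 rad = 53.846°.
Hence λ₂ = 76.377° + 53.846° = 130.223°.
The forward bearing on arrival equals the back-azimuth from the destination plus 180°.
Back-azimuth from P₂ (5.41°, 130.22°) to P₁ (61.75°, 76.38°), with Δλ' = λ₁ − λ₂ = -53.85°: atan2( sin Δλ' cos φ₁ , cos φ₂ sin φ₁ − sin φ₂ cos φ₁ cos Δλ' ) = 335.81°.
Final bearing = (335.81° + 180°) mod 360° = 155.81°.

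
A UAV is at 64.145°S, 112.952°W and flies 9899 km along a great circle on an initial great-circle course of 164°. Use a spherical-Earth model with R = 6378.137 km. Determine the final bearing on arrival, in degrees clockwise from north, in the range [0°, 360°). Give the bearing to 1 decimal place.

final bearing 7.7°

Central angle δ = d/R = 1.552021 rad.
With φ₁ = -64.145° = -1.119541 rad and θ = 164° = 2.862340 rad:
Destination latitude: φ₂ = arcsin( sin φ₁ cos δ + cos φ₁ sin δ cos θ ) = arcsin(-0.436023) = -25.850°.
Then Δλ = atan2(0.120183, -0.373603) = 2.830361 rad, from sin θ sin δ cos φ₁ over cos δ − sin φ₁ sin φ₂.
Hence λ₂ = -112.952° + 162.168° = 49.216°.
The forward bearing on arrival equals the back-azimuth from the destination plus 180°.
Back-azimuth from P₂ (-25.9°, 49.2°) to P₁ (-64.1°, -113.0°), with Δλ' = λ₁ − λ₂ = -162.2°: atan2( sin Δλ' cos φ₁ , cos φ₂ sin φ₁ − sin φ₂ cos φ₁ cos Δλ' ) = 187.7°.
Final bearing = (187.7° + 180°) mod 360° = 7.7°.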